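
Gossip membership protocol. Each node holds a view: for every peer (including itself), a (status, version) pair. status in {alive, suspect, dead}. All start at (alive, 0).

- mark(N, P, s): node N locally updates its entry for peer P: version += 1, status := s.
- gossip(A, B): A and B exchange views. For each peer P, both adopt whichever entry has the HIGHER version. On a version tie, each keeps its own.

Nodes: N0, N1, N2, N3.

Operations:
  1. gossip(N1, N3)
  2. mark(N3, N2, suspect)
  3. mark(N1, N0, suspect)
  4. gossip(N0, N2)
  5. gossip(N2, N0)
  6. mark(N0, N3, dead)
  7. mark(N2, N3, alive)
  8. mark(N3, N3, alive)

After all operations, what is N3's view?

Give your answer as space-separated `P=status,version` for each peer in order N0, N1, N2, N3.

Op 1: gossip N1<->N3 -> N1.N0=(alive,v0) N1.N1=(alive,v0) N1.N2=(alive,v0) N1.N3=(alive,v0) | N3.N0=(alive,v0) N3.N1=(alive,v0) N3.N2=(alive,v0) N3.N3=(alive,v0)
Op 2: N3 marks N2=suspect -> (suspect,v1)
Op 3: N1 marks N0=suspect -> (suspect,v1)
Op 4: gossip N0<->N2 -> N0.N0=(alive,v0) N0.N1=(alive,v0) N0.N2=(alive,v0) N0.N3=(alive,v0) | N2.N0=(alive,v0) N2.N1=(alive,v0) N2.N2=(alive,v0) N2.N3=(alive,v0)
Op 5: gossip N2<->N0 -> N2.N0=(alive,v0) N2.N1=(alive,v0) N2.N2=(alive,v0) N2.N3=(alive,v0) | N0.N0=(alive,v0) N0.N1=(alive,v0) N0.N2=(alive,v0) N0.N3=(alive,v0)
Op 6: N0 marks N3=dead -> (dead,v1)
Op 7: N2 marks N3=alive -> (alive,v1)
Op 8: N3 marks N3=alive -> (alive,v1)

Answer: N0=alive,0 N1=alive,0 N2=suspect,1 N3=alive,1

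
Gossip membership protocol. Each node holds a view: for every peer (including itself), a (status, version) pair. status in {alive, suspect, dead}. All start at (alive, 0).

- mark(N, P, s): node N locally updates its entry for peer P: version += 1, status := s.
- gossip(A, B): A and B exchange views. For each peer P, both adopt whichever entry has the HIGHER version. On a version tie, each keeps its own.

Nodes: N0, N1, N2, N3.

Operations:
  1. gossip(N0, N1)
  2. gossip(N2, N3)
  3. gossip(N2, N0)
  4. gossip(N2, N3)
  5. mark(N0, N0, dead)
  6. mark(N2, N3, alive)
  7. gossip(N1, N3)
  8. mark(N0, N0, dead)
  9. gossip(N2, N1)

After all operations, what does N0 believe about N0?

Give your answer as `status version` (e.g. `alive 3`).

Answer: dead 2

Derivation:
Op 1: gossip N0<->N1 -> N0.N0=(alive,v0) N0.N1=(alive,v0) N0.N2=(alive,v0) N0.N3=(alive,v0) | N1.N0=(alive,v0) N1.N1=(alive,v0) N1.N2=(alive,v0) N1.N3=(alive,v0)
Op 2: gossip N2<->N3 -> N2.N0=(alive,v0) N2.N1=(alive,v0) N2.N2=(alive,v0) N2.N3=(alive,v0) | N3.N0=(alive,v0) N3.N1=(alive,v0) N3.N2=(alive,v0) N3.N3=(alive,v0)
Op 3: gossip N2<->N0 -> N2.N0=(alive,v0) N2.N1=(alive,v0) N2.N2=(alive,v0) N2.N3=(alive,v0) | N0.N0=(alive,v0) N0.N1=(alive,v0) N0.N2=(alive,v0) N0.N3=(alive,v0)
Op 4: gossip N2<->N3 -> N2.N0=(alive,v0) N2.N1=(alive,v0) N2.N2=(alive,v0) N2.N3=(alive,v0) | N3.N0=(alive,v0) N3.N1=(alive,v0) N3.N2=(alive,v0) N3.N3=(alive,v0)
Op 5: N0 marks N0=dead -> (dead,v1)
Op 6: N2 marks N3=alive -> (alive,v1)
Op 7: gossip N1<->N3 -> N1.N0=(alive,v0) N1.N1=(alive,v0) N1.N2=(alive,v0) N1.N3=(alive,v0) | N3.N0=(alive,v0) N3.N1=(alive,v0) N3.N2=(alive,v0) N3.N3=(alive,v0)
Op 8: N0 marks N0=dead -> (dead,v2)
Op 9: gossip N2<->N1 -> N2.N0=(alive,v0) N2.N1=(alive,v0) N2.N2=(alive,v0) N2.N3=(alive,v1) | N1.N0=(alive,v0) N1.N1=(alive,v0) N1.N2=(alive,v0) N1.N3=(alive,v1)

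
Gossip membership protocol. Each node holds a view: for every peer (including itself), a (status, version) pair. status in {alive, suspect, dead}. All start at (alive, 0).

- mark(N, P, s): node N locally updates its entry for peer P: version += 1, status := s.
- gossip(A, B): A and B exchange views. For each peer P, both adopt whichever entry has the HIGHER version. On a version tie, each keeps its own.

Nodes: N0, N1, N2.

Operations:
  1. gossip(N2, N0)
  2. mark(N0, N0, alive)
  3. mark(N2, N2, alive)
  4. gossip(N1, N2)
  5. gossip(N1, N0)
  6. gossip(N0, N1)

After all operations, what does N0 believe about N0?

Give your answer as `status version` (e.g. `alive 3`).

Answer: alive 1

Derivation:
Op 1: gossip N2<->N0 -> N2.N0=(alive,v0) N2.N1=(alive,v0) N2.N2=(alive,v0) | N0.N0=(alive,v0) N0.N1=(alive,v0) N0.N2=(alive,v0)
Op 2: N0 marks N0=alive -> (alive,v1)
Op 3: N2 marks N2=alive -> (alive,v1)
Op 4: gossip N1<->N2 -> N1.N0=(alive,v0) N1.N1=(alive,v0) N1.N2=(alive,v1) | N2.N0=(alive,v0) N2.N1=(alive,v0) N2.N2=(alive,v1)
Op 5: gossip N1<->N0 -> N1.N0=(alive,v1) N1.N1=(alive,v0) N1.N2=(alive,v1) | N0.N0=(alive,v1) N0.N1=(alive,v0) N0.N2=(alive,v1)
Op 6: gossip N0<->N1 -> N0.N0=(alive,v1) N0.N1=(alive,v0) N0.N2=(alive,v1) | N1.N0=(alive,v1) N1.N1=(alive,v0) N1.N2=(alive,v1)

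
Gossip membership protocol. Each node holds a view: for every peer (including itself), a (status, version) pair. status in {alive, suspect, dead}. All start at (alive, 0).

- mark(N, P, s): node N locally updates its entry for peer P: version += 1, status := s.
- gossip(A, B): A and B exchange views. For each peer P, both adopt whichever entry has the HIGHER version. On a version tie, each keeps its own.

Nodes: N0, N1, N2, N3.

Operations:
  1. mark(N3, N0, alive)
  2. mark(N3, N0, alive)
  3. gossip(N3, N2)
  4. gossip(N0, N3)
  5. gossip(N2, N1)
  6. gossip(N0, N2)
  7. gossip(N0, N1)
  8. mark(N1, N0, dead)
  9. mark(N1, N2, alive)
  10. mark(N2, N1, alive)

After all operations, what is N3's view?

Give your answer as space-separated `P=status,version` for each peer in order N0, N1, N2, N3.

Op 1: N3 marks N0=alive -> (alive,v1)
Op 2: N3 marks N0=alive -> (alive,v2)
Op 3: gossip N3<->N2 -> N3.N0=(alive,v2) N3.N1=(alive,v0) N3.N2=(alive,v0) N3.N3=(alive,v0) | N2.N0=(alive,v2) N2.N1=(alive,v0) N2.N2=(alive,v0) N2.N3=(alive,v0)
Op 4: gossip N0<->N3 -> N0.N0=(alive,v2) N0.N1=(alive,v0) N0.N2=(alive,v0) N0.N3=(alive,v0) | N3.N0=(alive,v2) N3.N1=(alive,v0) N3.N2=(alive,v0) N3.N3=(alive,v0)
Op 5: gossip N2<->N1 -> N2.N0=(alive,v2) N2.N1=(alive,v0) N2.N2=(alive,v0) N2.N3=(alive,v0) | N1.N0=(alive,v2) N1.N1=(alive,v0) N1.N2=(alive,v0) N1.N3=(alive,v0)
Op 6: gossip N0<->N2 -> N0.N0=(alive,v2) N0.N1=(alive,v0) N0.N2=(alive,v0) N0.N3=(alive,v0) | N2.N0=(alive,v2) N2.N1=(alive,v0) N2.N2=(alive,v0) N2.N3=(alive,v0)
Op 7: gossip N0<->N1 -> N0.N0=(alive,v2) N0.N1=(alive,v0) N0.N2=(alive,v0) N0.N3=(alive,v0) | N1.N0=(alive,v2) N1.N1=(alive,v0) N1.N2=(alive,v0) N1.N3=(alive,v0)
Op 8: N1 marks N0=dead -> (dead,v3)
Op 9: N1 marks N2=alive -> (alive,v1)
Op 10: N2 marks N1=alive -> (alive,v1)

Answer: N0=alive,2 N1=alive,0 N2=alive,0 N3=alive,0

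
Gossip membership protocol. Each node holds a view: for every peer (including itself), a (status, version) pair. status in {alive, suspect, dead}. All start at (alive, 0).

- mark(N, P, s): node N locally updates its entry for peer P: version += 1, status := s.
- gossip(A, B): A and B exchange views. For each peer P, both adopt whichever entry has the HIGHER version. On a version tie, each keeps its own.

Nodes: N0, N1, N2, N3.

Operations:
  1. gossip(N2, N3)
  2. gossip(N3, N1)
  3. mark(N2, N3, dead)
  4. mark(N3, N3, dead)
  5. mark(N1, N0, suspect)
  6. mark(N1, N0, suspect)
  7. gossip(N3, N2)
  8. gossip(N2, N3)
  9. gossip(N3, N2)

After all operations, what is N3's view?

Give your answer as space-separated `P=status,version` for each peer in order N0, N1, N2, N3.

Answer: N0=alive,0 N1=alive,0 N2=alive,0 N3=dead,1

Derivation:
Op 1: gossip N2<->N3 -> N2.N0=(alive,v0) N2.N1=(alive,v0) N2.N2=(alive,v0) N2.N3=(alive,v0) | N3.N0=(alive,v0) N3.N1=(alive,v0) N3.N2=(alive,v0) N3.N3=(alive,v0)
Op 2: gossip N3<->N1 -> N3.N0=(alive,v0) N3.N1=(alive,v0) N3.N2=(alive,v0) N3.N3=(alive,v0) | N1.N0=(alive,v0) N1.N1=(alive,v0) N1.N2=(alive,v0) N1.N3=(alive,v0)
Op 3: N2 marks N3=dead -> (dead,v1)
Op 4: N3 marks N3=dead -> (dead,v1)
Op 5: N1 marks N0=suspect -> (suspect,v1)
Op 6: N1 marks N0=suspect -> (suspect,v2)
Op 7: gossip N3<->N2 -> N3.N0=(alive,v0) N3.N1=(alive,v0) N3.N2=(alive,v0) N3.N3=(dead,v1) | N2.N0=(alive,v0) N2.N1=(alive,v0) N2.N2=(alive,v0) N2.N3=(dead,v1)
Op 8: gossip N2<->N3 -> N2.N0=(alive,v0) N2.N1=(alive,v0) N2.N2=(alive,v0) N2.N3=(dead,v1) | N3.N0=(alive,v0) N3.N1=(alive,v0) N3.N2=(alive,v0) N3.N3=(dead,v1)
Op 9: gossip N3<->N2 -> N3.N0=(alive,v0) N3.N1=(alive,v0) N3.N2=(alive,v0) N3.N3=(dead,v1) | N2.N0=(alive,v0) N2.N1=(alive,v0) N2.N2=(alive,v0) N2.N3=(dead,v1)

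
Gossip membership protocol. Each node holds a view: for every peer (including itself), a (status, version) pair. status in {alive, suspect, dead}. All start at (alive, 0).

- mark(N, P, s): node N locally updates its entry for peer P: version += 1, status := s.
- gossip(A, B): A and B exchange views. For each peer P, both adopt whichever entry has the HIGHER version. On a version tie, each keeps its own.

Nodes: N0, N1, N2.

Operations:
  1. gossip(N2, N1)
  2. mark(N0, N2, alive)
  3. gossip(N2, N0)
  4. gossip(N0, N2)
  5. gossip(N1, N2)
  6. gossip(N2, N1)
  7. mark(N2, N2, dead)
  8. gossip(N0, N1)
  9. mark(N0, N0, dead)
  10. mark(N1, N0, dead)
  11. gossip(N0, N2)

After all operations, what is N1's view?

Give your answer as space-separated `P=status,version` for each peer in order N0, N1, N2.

Answer: N0=dead,1 N1=alive,0 N2=alive,1

Derivation:
Op 1: gossip N2<->N1 -> N2.N0=(alive,v0) N2.N1=(alive,v0) N2.N2=(alive,v0) | N1.N0=(alive,v0) N1.N1=(alive,v0) N1.N2=(alive,v0)
Op 2: N0 marks N2=alive -> (alive,v1)
Op 3: gossip N2<->N0 -> N2.N0=(alive,v0) N2.N1=(alive,v0) N2.N2=(alive,v1) | N0.N0=(alive,v0) N0.N1=(alive,v0) N0.N2=(alive,v1)
Op 4: gossip N0<->N2 -> N0.N0=(alive,v0) N0.N1=(alive,v0) N0.N2=(alive,v1) | N2.N0=(alive,v0) N2.N1=(alive,v0) N2.N2=(alive,v1)
Op 5: gossip N1<->N2 -> N1.N0=(alive,v0) N1.N1=(alive,v0) N1.N2=(alive,v1) | N2.N0=(alive,v0) N2.N1=(alive,v0) N2.N2=(alive,v1)
Op 6: gossip N2<->N1 -> N2.N0=(alive,v0) N2.N1=(alive,v0) N2.N2=(alive,v1) | N1.N0=(alive,v0) N1.N1=(alive,v0) N1.N2=(alive,v1)
Op 7: N2 marks N2=dead -> (dead,v2)
Op 8: gossip N0<->N1 -> N0.N0=(alive,v0) N0.N1=(alive,v0) N0.N2=(alive,v1) | N1.N0=(alive,v0) N1.N1=(alive,v0) N1.N2=(alive,v1)
Op 9: N0 marks N0=dead -> (dead,v1)
Op 10: N1 marks N0=dead -> (dead,v1)
Op 11: gossip N0<->N2 -> N0.N0=(dead,v1) N0.N1=(alive,v0) N0.N2=(dead,v2) | N2.N0=(dead,v1) N2.N1=(alive,v0) N2.N2=(dead,v2)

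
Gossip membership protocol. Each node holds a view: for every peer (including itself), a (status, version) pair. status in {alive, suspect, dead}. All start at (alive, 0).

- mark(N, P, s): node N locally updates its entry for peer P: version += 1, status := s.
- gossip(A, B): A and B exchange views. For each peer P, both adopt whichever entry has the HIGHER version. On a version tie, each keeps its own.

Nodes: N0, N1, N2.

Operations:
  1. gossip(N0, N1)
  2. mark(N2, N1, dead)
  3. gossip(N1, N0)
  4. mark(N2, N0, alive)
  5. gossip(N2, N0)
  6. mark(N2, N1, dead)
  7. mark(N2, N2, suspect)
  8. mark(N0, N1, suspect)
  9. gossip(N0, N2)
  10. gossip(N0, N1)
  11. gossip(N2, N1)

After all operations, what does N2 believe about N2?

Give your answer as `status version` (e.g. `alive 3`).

Op 1: gossip N0<->N1 -> N0.N0=(alive,v0) N0.N1=(alive,v0) N0.N2=(alive,v0) | N1.N0=(alive,v0) N1.N1=(alive,v0) N1.N2=(alive,v0)
Op 2: N2 marks N1=dead -> (dead,v1)
Op 3: gossip N1<->N0 -> N1.N0=(alive,v0) N1.N1=(alive,v0) N1.N2=(alive,v0) | N0.N0=(alive,v0) N0.N1=(alive,v0) N0.N2=(alive,v0)
Op 4: N2 marks N0=alive -> (alive,v1)
Op 5: gossip N2<->N0 -> N2.N0=(alive,v1) N2.N1=(dead,v1) N2.N2=(alive,v0) | N0.N0=(alive,v1) N0.N1=(dead,v1) N0.N2=(alive,v0)
Op 6: N2 marks N1=dead -> (dead,v2)
Op 7: N2 marks N2=suspect -> (suspect,v1)
Op 8: N0 marks N1=suspect -> (suspect,v2)
Op 9: gossip N0<->N2 -> N0.N0=(alive,v1) N0.N1=(suspect,v2) N0.N2=(suspect,v1) | N2.N0=(alive,v1) N2.N1=(dead,v2) N2.N2=(suspect,v1)
Op 10: gossip N0<->N1 -> N0.N0=(alive,v1) N0.N1=(suspect,v2) N0.N2=(suspect,v1) | N1.N0=(alive,v1) N1.N1=(suspect,v2) N1.N2=(suspect,v1)
Op 11: gossip N2<->N1 -> N2.N0=(alive,v1) N2.N1=(dead,v2) N2.N2=(suspect,v1) | N1.N0=(alive,v1) N1.N1=(suspect,v2) N1.N2=(suspect,v1)

Answer: suspect 1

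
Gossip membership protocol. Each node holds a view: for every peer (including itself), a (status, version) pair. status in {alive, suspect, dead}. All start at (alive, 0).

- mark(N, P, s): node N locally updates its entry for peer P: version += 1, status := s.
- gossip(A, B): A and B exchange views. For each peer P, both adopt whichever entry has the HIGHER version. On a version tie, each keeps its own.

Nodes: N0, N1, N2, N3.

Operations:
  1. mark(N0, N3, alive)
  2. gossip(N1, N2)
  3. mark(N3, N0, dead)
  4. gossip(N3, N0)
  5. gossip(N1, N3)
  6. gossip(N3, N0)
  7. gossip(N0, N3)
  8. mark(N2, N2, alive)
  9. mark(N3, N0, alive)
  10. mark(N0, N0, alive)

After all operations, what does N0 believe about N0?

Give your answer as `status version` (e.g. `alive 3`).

Answer: alive 2

Derivation:
Op 1: N0 marks N3=alive -> (alive,v1)
Op 2: gossip N1<->N2 -> N1.N0=(alive,v0) N1.N1=(alive,v0) N1.N2=(alive,v0) N1.N3=(alive,v0) | N2.N0=(alive,v0) N2.N1=(alive,v0) N2.N2=(alive,v0) N2.N3=(alive,v0)
Op 3: N3 marks N0=dead -> (dead,v1)
Op 4: gossip N3<->N0 -> N3.N0=(dead,v1) N3.N1=(alive,v0) N3.N2=(alive,v0) N3.N3=(alive,v1) | N0.N0=(dead,v1) N0.N1=(alive,v0) N0.N2=(alive,v0) N0.N3=(alive,v1)
Op 5: gossip N1<->N3 -> N1.N0=(dead,v1) N1.N1=(alive,v0) N1.N2=(alive,v0) N1.N3=(alive,v1) | N3.N0=(dead,v1) N3.N1=(alive,v0) N3.N2=(alive,v0) N3.N3=(alive,v1)
Op 6: gossip N3<->N0 -> N3.N0=(dead,v1) N3.N1=(alive,v0) N3.N2=(alive,v0) N3.N3=(alive,v1) | N0.N0=(dead,v1) N0.N1=(alive,v0) N0.N2=(alive,v0) N0.N3=(alive,v1)
Op 7: gossip N0<->N3 -> N0.N0=(dead,v1) N0.N1=(alive,v0) N0.N2=(alive,v0) N0.N3=(alive,v1) | N3.N0=(dead,v1) N3.N1=(alive,v0) N3.N2=(alive,v0) N3.N3=(alive,v1)
Op 8: N2 marks N2=alive -> (alive,v1)
Op 9: N3 marks N0=alive -> (alive,v2)
Op 10: N0 marks N0=alive -> (alive,v2)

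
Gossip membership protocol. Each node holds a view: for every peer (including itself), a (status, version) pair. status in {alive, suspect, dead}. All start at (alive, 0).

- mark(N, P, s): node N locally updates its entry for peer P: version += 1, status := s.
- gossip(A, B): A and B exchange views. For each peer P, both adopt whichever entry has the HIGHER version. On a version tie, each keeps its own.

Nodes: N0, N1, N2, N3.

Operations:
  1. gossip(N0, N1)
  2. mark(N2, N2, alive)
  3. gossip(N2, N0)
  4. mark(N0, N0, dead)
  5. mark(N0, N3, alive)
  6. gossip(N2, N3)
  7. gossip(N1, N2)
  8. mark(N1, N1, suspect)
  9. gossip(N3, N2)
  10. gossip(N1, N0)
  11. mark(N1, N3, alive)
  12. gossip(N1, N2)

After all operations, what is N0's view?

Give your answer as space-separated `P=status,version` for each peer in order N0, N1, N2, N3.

Answer: N0=dead,1 N1=suspect,1 N2=alive,1 N3=alive,1

Derivation:
Op 1: gossip N0<->N1 -> N0.N0=(alive,v0) N0.N1=(alive,v0) N0.N2=(alive,v0) N0.N3=(alive,v0) | N1.N0=(alive,v0) N1.N1=(alive,v0) N1.N2=(alive,v0) N1.N3=(alive,v0)
Op 2: N2 marks N2=alive -> (alive,v1)
Op 3: gossip N2<->N0 -> N2.N0=(alive,v0) N2.N1=(alive,v0) N2.N2=(alive,v1) N2.N3=(alive,v0) | N0.N0=(alive,v0) N0.N1=(alive,v0) N0.N2=(alive,v1) N0.N3=(alive,v0)
Op 4: N0 marks N0=dead -> (dead,v1)
Op 5: N0 marks N3=alive -> (alive,v1)
Op 6: gossip N2<->N3 -> N2.N0=(alive,v0) N2.N1=(alive,v0) N2.N2=(alive,v1) N2.N3=(alive,v0) | N3.N0=(alive,v0) N3.N1=(alive,v0) N3.N2=(alive,v1) N3.N3=(alive,v0)
Op 7: gossip N1<->N2 -> N1.N0=(alive,v0) N1.N1=(alive,v0) N1.N2=(alive,v1) N1.N3=(alive,v0) | N2.N0=(alive,v0) N2.N1=(alive,v0) N2.N2=(alive,v1) N2.N3=(alive,v0)
Op 8: N1 marks N1=suspect -> (suspect,v1)
Op 9: gossip N3<->N2 -> N3.N0=(alive,v0) N3.N1=(alive,v0) N3.N2=(alive,v1) N3.N3=(alive,v0) | N2.N0=(alive,v0) N2.N1=(alive,v0) N2.N2=(alive,v1) N2.N3=(alive,v0)
Op 10: gossip N1<->N0 -> N1.N0=(dead,v1) N1.N1=(suspect,v1) N1.N2=(alive,v1) N1.N3=(alive,v1) | N0.N0=(dead,v1) N0.N1=(suspect,v1) N0.N2=(alive,v1) N0.N3=(alive,v1)
Op 11: N1 marks N3=alive -> (alive,v2)
Op 12: gossip N1<->N2 -> N1.N0=(dead,v1) N1.N1=(suspect,v1) N1.N2=(alive,v1) N1.N3=(alive,v2) | N2.N0=(dead,v1) N2.N1=(suspect,v1) N2.N2=(alive,v1) N2.N3=(alive,v2)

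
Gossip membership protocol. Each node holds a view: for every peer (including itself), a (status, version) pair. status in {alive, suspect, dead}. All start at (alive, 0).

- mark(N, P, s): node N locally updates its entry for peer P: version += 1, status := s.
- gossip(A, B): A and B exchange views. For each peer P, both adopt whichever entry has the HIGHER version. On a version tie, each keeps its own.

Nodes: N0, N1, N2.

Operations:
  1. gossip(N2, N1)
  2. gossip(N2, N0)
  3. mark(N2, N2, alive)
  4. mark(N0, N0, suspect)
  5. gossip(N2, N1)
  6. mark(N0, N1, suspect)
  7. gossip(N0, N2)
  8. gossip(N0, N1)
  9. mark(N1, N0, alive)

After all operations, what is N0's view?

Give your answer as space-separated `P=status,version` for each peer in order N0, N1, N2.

Op 1: gossip N2<->N1 -> N2.N0=(alive,v0) N2.N1=(alive,v0) N2.N2=(alive,v0) | N1.N0=(alive,v0) N1.N1=(alive,v0) N1.N2=(alive,v0)
Op 2: gossip N2<->N0 -> N2.N0=(alive,v0) N2.N1=(alive,v0) N2.N2=(alive,v0) | N0.N0=(alive,v0) N0.N1=(alive,v0) N0.N2=(alive,v0)
Op 3: N2 marks N2=alive -> (alive,v1)
Op 4: N0 marks N0=suspect -> (suspect,v1)
Op 5: gossip N2<->N1 -> N2.N0=(alive,v0) N2.N1=(alive,v0) N2.N2=(alive,v1) | N1.N0=(alive,v0) N1.N1=(alive,v0) N1.N2=(alive,v1)
Op 6: N0 marks N1=suspect -> (suspect,v1)
Op 7: gossip N0<->N2 -> N0.N0=(suspect,v1) N0.N1=(suspect,v1) N0.N2=(alive,v1) | N2.N0=(suspect,v1) N2.N1=(suspect,v1) N2.N2=(alive,v1)
Op 8: gossip N0<->N1 -> N0.N0=(suspect,v1) N0.N1=(suspect,v1) N0.N2=(alive,v1) | N1.N0=(suspect,v1) N1.N1=(suspect,v1) N1.N2=(alive,v1)
Op 9: N1 marks N0=alive -> (alive,v2)

Answer: N0=suspect,1 N1=suspect,1 N2=alive,1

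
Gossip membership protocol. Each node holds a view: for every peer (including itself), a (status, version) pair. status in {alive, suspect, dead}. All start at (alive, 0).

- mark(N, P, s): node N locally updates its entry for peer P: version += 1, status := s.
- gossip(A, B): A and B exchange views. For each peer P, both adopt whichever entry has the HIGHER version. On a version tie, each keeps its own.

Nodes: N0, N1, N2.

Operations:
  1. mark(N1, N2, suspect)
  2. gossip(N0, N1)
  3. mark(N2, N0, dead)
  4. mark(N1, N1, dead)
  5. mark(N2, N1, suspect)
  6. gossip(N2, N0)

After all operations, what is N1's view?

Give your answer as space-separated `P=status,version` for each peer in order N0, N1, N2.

Op 1: N1 marks N2=suspect -> (suspect,v1)
Op 2: gossip N0<->N1 -> N0.N0=(alive,v0) N0.N1=(alive,v0) N0.N2=(suspect,v1) | N1.N0=(alive,v0) N1.N1=(alive,v0) N1.N2=(suspect,v1)
Op 3: N2 marks N0=dead -> (dead,v1)
Op 4: N1 marks N1=dead -> (dead,v1)
Op 5: N2 marks N1=suspect -> (suspect,v1)
Op 6: gossip N2<->N0 -> N2.N0=(dead,v1) N2.N1=(suspect,v1) N2.N2=(suspect,v1) | N0.N0=(dead,v1) N0.N1=(suspect,v1) N0.N2=(suspect,v1)

Answer: N0=alive,0 N1=dead,1 N2=suspect,1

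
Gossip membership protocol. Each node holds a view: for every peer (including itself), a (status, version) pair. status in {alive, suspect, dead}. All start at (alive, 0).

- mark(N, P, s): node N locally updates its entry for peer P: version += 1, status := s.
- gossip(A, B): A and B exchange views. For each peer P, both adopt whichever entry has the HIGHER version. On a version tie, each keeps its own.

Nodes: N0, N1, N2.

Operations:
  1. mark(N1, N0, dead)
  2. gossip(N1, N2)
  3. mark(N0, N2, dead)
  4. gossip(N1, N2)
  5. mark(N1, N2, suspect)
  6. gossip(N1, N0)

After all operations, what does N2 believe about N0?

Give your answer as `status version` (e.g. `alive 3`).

Op 1: N1 marks N0=dead -> (dead,v1)
Op 2: gossip N1<->N2 -> N1.N0=(dead,v1) N1.N1=(alive,v0) N1.N2=(alive,v0) | N2.N0=(dead,v1) N2.N1=(alive,v0) N2.N2=(alive,v0)
Op 3: N0 marks N2=dead -> (dead,v1)
Op 4: gossip N1<->N2 -> N1.N0=(dead,v1) N1.N1=(alive,v0) N1.N2=(alive,v0) | N2.N0=(dead,v1) N2.N1=(alive,v0) N2.N2=(alive,v0)
Op 5: N1 marks N2=suspect -> (suspect,v1)
Op 6: gossip N1<->N0 -> N1.N0=(dead,v1) N1.N1=(alive,v0) N1.N2=(suspect,v1) | N0.N0=(dead,v1) N0.N1=(alive,v0) N0.N2=(dead,v1)

Answer: dead 1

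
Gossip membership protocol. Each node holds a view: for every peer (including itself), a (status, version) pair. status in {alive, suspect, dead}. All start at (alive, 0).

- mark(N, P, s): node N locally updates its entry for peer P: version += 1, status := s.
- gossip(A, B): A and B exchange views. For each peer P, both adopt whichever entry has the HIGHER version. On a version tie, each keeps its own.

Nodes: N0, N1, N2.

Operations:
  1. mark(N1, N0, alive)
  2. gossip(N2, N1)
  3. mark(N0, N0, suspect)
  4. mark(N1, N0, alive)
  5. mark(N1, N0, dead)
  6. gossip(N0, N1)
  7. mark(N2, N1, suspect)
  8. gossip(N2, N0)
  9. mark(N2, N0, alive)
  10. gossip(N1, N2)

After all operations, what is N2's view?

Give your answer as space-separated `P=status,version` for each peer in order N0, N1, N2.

Op 1: N1 marks N0=alive -> (alive,v1)
Op 2: gossip N2<->N1 -> N2.N0=(alive,v1) N2.N1=(alive,v0) N2.N2=(alive,v0) | N1.N0=(alive,v1) N1.N1=(alive,v0) N1.N2=(alive,v0)
Op 3: N0 marks N0=suspect -> (suspect,v1)
Op 4: N1 marks N0=alive -> (alive,v2)
Op 5: N1 marks N0=dead -> (dead,v3)
Op 6: gossip N0<->N1 -> N0.N0=(dead,v3) N0.N1=(alive,v0) N0.N2=(alive,v0) | N1.N0=(dead,v3) N1.N1=(alive,v0) N1.N2=(alive,v0)
Op 7: N2 marks N1=suspect -> (suspect,v1)
Op 8: gossip N2<->N0 -> N2.N0=(dead,v3) N2.N1=(suspect,v1) N2.N2=(alive,v0) | N0.N0=(dead,v3) N0.N1=(suspect,v1) N0.N2=(alive,v0)
Op 9: N2 marks N0=alive -> (alive,v4)
Op 10: gossip N1<->N2 -> N1.N0=(alive,v4) N1.N1=(suspect,v1) N1.N2=(alive,v0) | N2.N0=(alive,v4) N2.N1=(suspect,v1) N2.N2=(alive,v0)

Answer: N0=alive,4 N1=suspect,1 N2=alive,0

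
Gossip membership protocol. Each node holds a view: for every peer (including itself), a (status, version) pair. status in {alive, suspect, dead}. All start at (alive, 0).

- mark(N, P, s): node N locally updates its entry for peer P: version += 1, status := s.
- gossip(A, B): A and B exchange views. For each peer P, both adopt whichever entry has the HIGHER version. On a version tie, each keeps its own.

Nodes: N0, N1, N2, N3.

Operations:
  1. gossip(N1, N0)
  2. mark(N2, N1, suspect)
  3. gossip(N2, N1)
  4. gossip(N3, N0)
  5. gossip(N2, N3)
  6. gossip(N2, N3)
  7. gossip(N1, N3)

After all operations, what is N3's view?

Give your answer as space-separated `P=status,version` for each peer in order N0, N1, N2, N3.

Op 1: gossip N1<->N0 -> N1.N0=(alive,v0) N1.N1=(alive,v0) N1.N2=(alive,v0) N1.N3=(alive,v0) | N0.N0=(alive,v0) N0.N1=(alive,v0) N0.N2=(alive,v0) N0.N3=(alive,v0)
Op 2: N2 marks N1=suspect -> (suspect,v1)
Op 3: gossip N2<->N1 -> N2.N0=(alive,v0) N2.N1=(suspect,v1) N2.N2=(alive,v0) N2.N3=(alive,v0) | N1.N0=(alive,v0) N1.N1=(suspect,v1) N1.N2=(alive,v0) N1.N3=(alive,v0)
Op 4: gossip N3<->N0 -> N3.N0=(alive,v0) N3.N1=(alive,v0) N3.N2=(alive,v0) N3.N3=(alive,v0) | N0.N0=(alive,v0) N0.N1=(alive,v0) N0.N2=(alive,v0) N0.N3=(alive,v0)
Op 5: gossip N2<->N3 -> N2.N0=(alive,v0) N2.N1=(suspect,v1) N2.N2=(alive,v0) N2.N3=(alive,v0) | N3.N0=(alive,v0) N3.N1=(suspect,v1) N3.N2=(alive,v0) N3.N3=(alive,v0)
Op 6: gossip N2<->N3 -> N2.N0=(alive,v0) N2.N1=(suspect,v1) N2.N2=(alive,v0) N2.N3=(alive,v0) | N3.N0=(alive,v0) N3.N1=(suspect,v1) N3.N2=(alive,v0) N3.N3=(alive,v0)
Op 7: gossip N1<->N3 -> N1.N0=(alive,v0) N1.N1=(suspect,v1) N1.N2=(alive,v0) N1.N3=(alive,v0) | N3.N0=(alive,v0) N3.N1=(suspect,v1) N3.N2=(alive,v0) N3.N3=(alive,v0)

Answer: N0=alive,0 N1=suspect,1 N2=alive,0 N3=alive,0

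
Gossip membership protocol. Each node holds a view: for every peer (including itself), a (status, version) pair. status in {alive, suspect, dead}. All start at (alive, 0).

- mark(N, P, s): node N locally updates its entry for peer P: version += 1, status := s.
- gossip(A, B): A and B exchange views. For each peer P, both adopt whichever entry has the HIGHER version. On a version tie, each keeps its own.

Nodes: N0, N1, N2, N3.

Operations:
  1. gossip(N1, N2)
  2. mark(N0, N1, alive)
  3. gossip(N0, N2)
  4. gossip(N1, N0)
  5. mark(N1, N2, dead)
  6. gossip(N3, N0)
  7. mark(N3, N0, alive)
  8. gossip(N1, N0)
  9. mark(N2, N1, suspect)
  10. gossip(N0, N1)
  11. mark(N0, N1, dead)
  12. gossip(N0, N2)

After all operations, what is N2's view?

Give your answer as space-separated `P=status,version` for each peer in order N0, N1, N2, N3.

Answer: N0=alive,0 N1=suspect,2 N2=dead,1 N3=alive,0

Derivation:
Op 1: gossip N1<->N2 -> N1.N0=(alive,v0) N1.N1=(alive,v0) N1.N2=(alive,v0) N1.N3=(alive,v0) | N2.N0=(alive,v0) N2.N1=(alive,v0) N2.N2=(alive,v0) N2.N3=(alive,v0)
Op 2: N0 marks N1=alive -> (alive,v1)
Op 3: gossip N0<->N2 -> N0.N0=(alive,v0) N0.N1=(alive,v1) N0.N2=(alive,v0) N0.N3=(alive,v0) | N2.N0=(alive,v0) N2.N1=(alive,v1) N2.N2=(alive,v0) N2.N3=(alive,v0)
Op 4: gossip N1<->N0 -> N1.N0=(alive,v0) N1.N1=(alive,v1) N1.N2=(alive,v0) N1.N3=(alive,v0) | N0.N0=(alive,v0) N0.N1=(alive,v1) N0.N2=(alive,v0) N0.N3=(alive,v0)
Op 5: N1 marks N2=dead -> (dead,v1)
Op 6: gossip N3<->N0 -> N3.N0=(alive,v0) N3.N1=(alive,v1) N3.N2=(alive,v0) N3.N3=(alive,v0) | N0.N0=(alive,v0) N0.N1=(alive,v1) N0.N2=(alive,v0) N0.N3=(alive,v0)
Op 7: N3 marks N0=alive -> (alive,v1)
Op 8: gossip N1<->N0 -> N1.N0=(alive,v0) N1.N1=(alive,v1) N1.N2=(dead,v1) N1.N3=(alive,v0) | N0.N0=(alive,v0) N0.N1=(alive,v1) N0.N2=(dead,v1) N0.N3=(alive,v0)
Op 9: N2 marks N1=suspect -> (suspect,v2)
Op 10: gossip N0<->N1 -> N0.N0=(alive,v0) N0.N1=(alive,v1) N0.N2=(dead,v1) N0.N3=(alive,v0) | N1.N0=(alive,v0) N1.N1=(alive,v1) N1.N2=(dead,v1) N1.N3=(alive,v0)
Op 11: N0 marks N1=dead -> (dead,v2)
Op 12: gossip N0<->N2 -> N0.N0=(alive,v0) N0.N1=(dead,v2) N0.N2=(dead,v1) N0.N3=(alive,v0) | N2.N0=(alive,v0) N2.N1=(suspect,v2) N2.N2=(dead,v1) N2.N3=(alive,v0)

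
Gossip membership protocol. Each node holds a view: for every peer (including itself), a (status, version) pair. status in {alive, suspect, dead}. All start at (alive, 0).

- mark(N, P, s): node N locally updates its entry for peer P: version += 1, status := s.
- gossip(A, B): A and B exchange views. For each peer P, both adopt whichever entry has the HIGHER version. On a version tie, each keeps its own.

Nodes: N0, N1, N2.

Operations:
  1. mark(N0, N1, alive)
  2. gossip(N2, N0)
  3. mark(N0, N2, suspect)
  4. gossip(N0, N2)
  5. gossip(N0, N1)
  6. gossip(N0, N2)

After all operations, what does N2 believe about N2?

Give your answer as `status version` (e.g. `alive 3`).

Op 1: N0 marks N1=alive -> (alive,v1)
Op 2: gossip N2<->N0 -> N2.N0=(alive,v0) N2.N1=(alive,v1) N2.N2=(alive,v0) | N0.N0=(alive,v0) N0.N1=(alive,v1) N0.N2=(alive,v0)
Op 3: N0 marks N2=suspect -> (suspect,v1)
Op 4: gossip N0<->N2 -> N0.N0=(alive,v0) N0.N1=(alive,v1) N0.N2=(suspect,v1) | N2.N0=(alive,v0) N2.N1=(alive,v1) N2.N2=(suspect,v1)
Op 5: gossip N0<->N1 -> N0.N0=(alive,v0) N0.N1=(alive,v1) N0.N2=(suspect,v1) | N1.N0=(alive,v0) N1.N1=(alive,v1) N1.N2=(suspect,v1)
Op 6: gossip N0<->N2 -> N0.N0=(alive,v0) N0.N1=(alive,v1) N0.N2=(suspect,v1) | N2.N0=(alive,v0) N2.N1=(alive,v1) N2.N2=(suspect,v1)

Answer: suspect 1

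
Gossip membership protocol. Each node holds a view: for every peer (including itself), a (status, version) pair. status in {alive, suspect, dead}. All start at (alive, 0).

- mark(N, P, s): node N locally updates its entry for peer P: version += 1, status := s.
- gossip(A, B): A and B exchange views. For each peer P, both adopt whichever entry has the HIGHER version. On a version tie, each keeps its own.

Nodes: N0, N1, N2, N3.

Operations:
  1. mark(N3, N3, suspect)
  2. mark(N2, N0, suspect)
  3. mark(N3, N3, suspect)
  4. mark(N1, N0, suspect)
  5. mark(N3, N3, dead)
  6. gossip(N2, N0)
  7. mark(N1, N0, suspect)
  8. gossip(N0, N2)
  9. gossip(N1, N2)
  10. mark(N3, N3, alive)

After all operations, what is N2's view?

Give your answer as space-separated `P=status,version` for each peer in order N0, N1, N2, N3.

Answer: N0=suspect,2 N1=alive,0 N2=alive,0 N3=alive,0

Derivation:
Op 1: N3 marks N3=suspect -> (suspect,v1)
Op 2: N2 marks N0=suspect -> (suspect,v1)
Op 3: N3 marks N3=suspect -> (suspect,v2)
Op 4: N1 marks N0=suspect -> (suspect,v1)
Op 5: N3 marks N3=dead -> (dead,v3)
Op 6: gossip N2<->N0 -> N2.N0=(suspect,v1) N2.N1=(alive,v0) N2.N2=(alive,v0) N2.N3=(alive,v0) | N0.N0=(suspect,v1) N0.N1=(alive,v0) N0.N2=(alive,v0) N0.N3=(alive,v0)
Op 7: N1 marks N0=suspect -> (suspect,v2)
Op 8: gossip N0<->N2 -> N0.N0=(suspect,v1) N0.N1=(alive,v0) N0.N2=(alive,v0) N0.N3=(alive,v0) | N2.N0=(suspect,v1) N2.N1=(alive,v0) N2.N2=(alive,v0) N2.N3=(alive,v0)
Op 9: gossip N1<->N2 -> N1.N0=(suspect,v2) N1.N1=(alive,v0) N1.N2=(alive,v0) N1.N3=(alive,v0) | N2.N0=(suspect,v2) N2.N1=(alive,v0) N2.N2=(alive,v0) N2.N3=(alive,v0)
Op 10: N3 marks N3=alive -> (alive,v4)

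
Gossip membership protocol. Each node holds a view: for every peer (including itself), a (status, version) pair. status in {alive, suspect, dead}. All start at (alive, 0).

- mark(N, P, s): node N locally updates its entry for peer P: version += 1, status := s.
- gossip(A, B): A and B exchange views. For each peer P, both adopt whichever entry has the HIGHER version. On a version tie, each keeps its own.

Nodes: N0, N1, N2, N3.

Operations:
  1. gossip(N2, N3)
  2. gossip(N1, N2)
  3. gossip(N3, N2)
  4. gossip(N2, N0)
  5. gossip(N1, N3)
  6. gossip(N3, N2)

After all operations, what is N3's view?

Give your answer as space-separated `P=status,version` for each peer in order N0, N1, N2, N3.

Answer: N0=alive,0 N1=alive,0 N2=alive,0 N3=alive,0

Derivation:
Op 1: gossip N2<->N3 -> N2.N0=(alive,v0) N2.N1=(alive,v0) N2.N2=(alive,v0) N2.N3=(alive,v0) | N3.N0=(alive,v0) N3.N1=(alive,v0) N3.N2=(alive,v0) N3.N3=(alive,v0)
Op 2: gossip N1<->N2 -> N1.N0=(alive,v0) N1.N1=(alive,v0) N1.N2=(alive,v0) N1.N3=(alive,v0) | N2.N0=(alive,v0) N2.N1=(alive,v0) N2.N2=(alive,v0) N2.N3=(alive,v0)
Op 3: gossip N3<->N2 -> N3.N0=(alive,v0) N3.N1=(alive,v0) N3.N2=(alive,v0) N3.N3=(alive,v0) | N2.N0=(alive,v0) N2.N1=(alive,v0) N2.N2=(alive,v0) N2.N3=(alive,v0)
Op 4: gossip N2<->N0 -> N2.N0=(alive,v0) N2.N1=(alive,v0) N2.N2=(alive,v0) N2.N3=(alive,v0) | N0.N0=(alive,v0) N0.N1=(alive,v0) N0.N2=(alive,v0) N0.N3=(alive,v0)
Op 5: gossip N1<->N3 -> N1.N0=(alive,v0) N1.N1=(alive,v0) N1.N2=(alive,v0) N1.N3=(alive,v0) | N3.N0=(alive,v0) N3.N1=(alive,v0) N3.N2=(alive,v0) N3.N3=(alive,v0)
Op 6: gossip N3<->N2 -> N3.N0=(alive,v0) N3.N1=(alive,v0) N3.N2=(alive,v0) N3.N3=(alive,v0) | N2.N0=(alive,v0) N2.N1=(alive,v0) N2.N2=(alive,v0) N2.N3=(alive,v0)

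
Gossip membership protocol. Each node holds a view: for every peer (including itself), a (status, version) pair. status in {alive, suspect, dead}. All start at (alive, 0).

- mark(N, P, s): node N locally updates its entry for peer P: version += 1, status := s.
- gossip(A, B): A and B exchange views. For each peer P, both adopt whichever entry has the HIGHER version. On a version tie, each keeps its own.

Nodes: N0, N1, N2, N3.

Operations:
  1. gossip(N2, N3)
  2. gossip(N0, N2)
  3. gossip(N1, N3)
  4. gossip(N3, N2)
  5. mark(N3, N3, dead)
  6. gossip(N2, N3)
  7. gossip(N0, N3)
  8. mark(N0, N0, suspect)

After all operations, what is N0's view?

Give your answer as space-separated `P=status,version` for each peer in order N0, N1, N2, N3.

Op 1: gossip N2<->N3 -> N2.N0=(alive,v0) N2.N1=(alive,v0) N2.N2=(alive,v0) N2.N3=(alive,v0) | N3.N0=(alive,v0) N3.N1=(alive,v0) N3.N2=(alive,v0) N3.N3=(alive,v0)
Op 2: gossip N0<->N2 -> N0.N0=(alive,v0) N0.N1=(alive,v0) N0.N2=(alive,v0) N0.N3=(alive,v0) | N2.N0=(alive,v0) N2.N1=(alive,v0) N2.N2=(alive,v0) N2.N3=(alive,v0)
Op 3: gossip N1<->N3 -> N1.N0=(alive,v0) N1.N1=(alive,v0) N1.N2=(alive,v0) N1.N3=(alive,v0) | N3.N0=(alive,v0) N3.N1=(alive,v0) N3.N2=(alive,v0) N3.N3=(alive,v0)
Op 4: gossip N3<->N2 -> N3.N0=(alive,v0) N3.N1=(alive,v0) N3.N2=(alive,v0) N3.N3=(alive,v0) | N2.N0=(alive,v0) N2.N1=(alive,v0) N2.N2=(alive,v0) N2.N3=(alive,v0)
Op 5: N3 marks N3=dead -> (dead,v1)
Op 6: gossip N2<->N3 -> N2.N0=(alive,v0) N2.N1=(alive,v0) N2.N2=(alive,v0) N2.N3=(dead,v1) | N3.N0=(alive,v0) N3.N1=(alive,v0) N3.N2=(alive,v0) N3.N3=(dead,v1)
Op 7: gossip N0<->N3 -> N0.N0=(alive,v0) N0.N1=(alive,v0) N0.N2=(alive,v0) N0.N3=(dead,v1) | N3.N0=(alive,v0) N3.N1=(alive,v0) N3.N2=(alive,v0) N3.N3=(dead,v1)
Op 8: N0 marks N0=suspect -> (suspect,v1)

Answer: N0=suspect,1 N1=alive,0 N2=alive,0 N3=dead,1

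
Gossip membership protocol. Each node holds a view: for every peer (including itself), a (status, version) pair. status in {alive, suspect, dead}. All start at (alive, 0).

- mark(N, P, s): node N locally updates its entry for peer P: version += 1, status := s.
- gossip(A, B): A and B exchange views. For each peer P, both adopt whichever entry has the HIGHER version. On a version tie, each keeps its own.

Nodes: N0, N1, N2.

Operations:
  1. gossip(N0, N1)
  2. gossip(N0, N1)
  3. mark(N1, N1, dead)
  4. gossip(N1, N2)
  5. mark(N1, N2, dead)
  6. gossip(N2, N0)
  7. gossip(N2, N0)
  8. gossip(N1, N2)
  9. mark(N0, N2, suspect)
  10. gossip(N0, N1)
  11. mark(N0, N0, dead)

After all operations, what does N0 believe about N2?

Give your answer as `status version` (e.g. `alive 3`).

Answer: suspect 1

Derivation:
Op 1: gossip N0<->N1 -> N0.N0=(alive,v0) N0.N1=(alive,v0) N0.N2=(alive,v0) | N1.N0=(alive,v0) N1.N1=(alive,v0) N1.N2=(alive,v0)
Op 2: gossip N0<->N1 -> N0.N0=(alive,v0) N0.N1=(alive,v0) N0.N2=(alive,v0) | N1.N0=(alive,v0) N1.N1=(alive,v0) N1.N2=(alive,v0)
Op 3: N1 marks N1=dead -> (dead,v1)
Op 4: gossip N1<->N2 -> N1.N0=(alive,v0) N1.N1=(dead,v1) N1.N2=(alive,v0) | N2.N0=(alive,v0) N2.N1=(dead,v1) N2.N2=(alive,v0)
Op 5: N1 marks N2=dead -> (dead,v1)
Op 6: gossip N2<->N0 -> N2.N0=(alive,v0) N2.N1=(dead,v1) N2.N2=(alive,v0) | N0.N0=(alive,v0) N0.N1=(dead,v1) N0.N2=(alive,v0)
Op 7: gossip N2<->N0 -> N2.N0=(alive,v0) N2.N1=(dead,v1) N2.N2=(alive,v0) | N0.N0=(alive,v0) N0.N1=(dead,v1) N0.N2=(alive,v0)
Op 8: gossip N1<->N2 -> N1.N0=(alive,v0) N1.N1=(dead,v1) N1.N2=(dead,v1) | N2.N0=(alive,v0) N2.N1=(dead,v1) N2.N2=(dead,v1)
Op 9: N0 marks N2=suspect -> (suspect,v1)
Op 10: gossip N0<->N1 -> N0.N0=(alive,v0) N0.N1=(dead,v1) N0.N2=(suspect,v1) | N1.N0=(alive,v0) N1.N1=(dead,v1) N1.N2=(dead,v1)
Op 11: N0 marks N0=dead -> (dead,v1)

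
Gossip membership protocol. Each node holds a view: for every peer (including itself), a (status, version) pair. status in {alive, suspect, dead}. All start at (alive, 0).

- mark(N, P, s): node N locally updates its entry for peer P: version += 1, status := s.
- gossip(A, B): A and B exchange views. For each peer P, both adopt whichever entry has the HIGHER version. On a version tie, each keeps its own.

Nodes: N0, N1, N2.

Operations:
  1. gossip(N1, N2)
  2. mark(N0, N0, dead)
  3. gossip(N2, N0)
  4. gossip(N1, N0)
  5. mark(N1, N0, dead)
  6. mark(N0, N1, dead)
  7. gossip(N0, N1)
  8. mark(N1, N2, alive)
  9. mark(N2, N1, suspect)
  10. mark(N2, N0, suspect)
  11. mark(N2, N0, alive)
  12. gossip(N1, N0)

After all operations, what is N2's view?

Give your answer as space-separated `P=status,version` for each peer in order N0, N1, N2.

Answer: N0=alive,3 N1=suspect,1 N2=alive,0

Derivation:
Op 1: gossip N1<->N2 -> N1.N0=(alive,v0) N1.N1=(alive,v0) N1.N2=(alive,v0) | N2.N0=(alive,v0) N2.N1=(alive,v0) N2.N2=(alive,v0)
Op 2: N0 marks N0=dead -> (dead,v1)
Op 3: gossip N2<->N0 -> N2.N0=(dead,v1) N2.N1=(alive,v0) N2.N2=(alive,v0) | N0.N0=(dead,v1) N0.N1=(alive,v0) N0.N2=(alive,v0)
Op 4: gossip N1<->N0 -> N1.N0=(dead,v1) N1.N1=(alive,v0) N1.N2=(alive,v0) | N0.N0=(dead,v1) N0.N1=(alive,v0) N0.N2=(alive,v0)
Op 5: N1 marks N0=dead -> (dead,v2)
Op 6: N0 marks N1=dead -> (dead,v1)
Op 7: gossip N0<->N1 -> N0.N0=(dead,v2) N0.N1=(dead,v1) N0.N2=(alive,v0) | N1.N0=(dead,v2) N1.N1=(dead,v1) N1.N2=(alive,v0)
Op 8: N1 marks N2=alive -> (alive,v1)
Op 9: N2 marks N1=suspect -> (suspect,v1)
Op 10: N2 marks N0=suspect -> (suspect,v2)
Op 11: N2 marks N0=alive -> (alive,v3)
Op 12: gossip N1<->N0 -> N1.N0=(dead,v2) N1.N1=(dead,v1) N1.N2=(alive,v1) | N0.N0=(dead,v2) N0.N1=(dead,v1) N0.N2=(alive,v1)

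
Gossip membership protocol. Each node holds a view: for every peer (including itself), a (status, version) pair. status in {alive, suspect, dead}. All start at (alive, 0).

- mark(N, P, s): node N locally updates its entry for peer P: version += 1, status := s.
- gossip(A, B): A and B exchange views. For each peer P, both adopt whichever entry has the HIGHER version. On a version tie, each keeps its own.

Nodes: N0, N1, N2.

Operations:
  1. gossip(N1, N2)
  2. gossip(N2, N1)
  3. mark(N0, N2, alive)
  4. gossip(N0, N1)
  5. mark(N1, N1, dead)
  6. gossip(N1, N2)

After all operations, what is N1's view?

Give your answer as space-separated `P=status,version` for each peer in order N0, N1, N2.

Op 1: gossip N1<->N2 -> N1.N0=(alive,v0) N1.N1=(alive,v0) N1.N2=(alive,v0) | N2.N0=(alive,v0) N2.N1=(alive,v0) N2.N2=(alive,v0)
Op 2: gossip N2<->N1 -> N2.N0=(alive,v0) N2.N1=(alive,v0) N2.N2=(alive,v0) | N1.N0=(alive,v0) N1.N1=(alive,v0) N1.N2=(alive,v0)
Op 3: N0 marks N2=alive -> (alive,v1)
Op 4: gossip N0<->N1 -> N0.N0=(alive,v0) N0.N1=(alive,v0) N0.N2=(alive,v1) | N1.N0=(alive,v0) N1.N1=(alive,v0) N1.N2=(alive,v1)
Op 5: N1 marks N1=dead -> (dead,v1)
Op 6: gossip N1<->N2 -> N1.N0=(alive,v0) N1.N1=(dead,v1) N1.N2=(alive,v1) | N2.N0=(alive,v0) N2.N1=(dead,v1) N2.N2=(alive,v1)

Answer: N0=alive,0 N1=dead,1 N2=alive,1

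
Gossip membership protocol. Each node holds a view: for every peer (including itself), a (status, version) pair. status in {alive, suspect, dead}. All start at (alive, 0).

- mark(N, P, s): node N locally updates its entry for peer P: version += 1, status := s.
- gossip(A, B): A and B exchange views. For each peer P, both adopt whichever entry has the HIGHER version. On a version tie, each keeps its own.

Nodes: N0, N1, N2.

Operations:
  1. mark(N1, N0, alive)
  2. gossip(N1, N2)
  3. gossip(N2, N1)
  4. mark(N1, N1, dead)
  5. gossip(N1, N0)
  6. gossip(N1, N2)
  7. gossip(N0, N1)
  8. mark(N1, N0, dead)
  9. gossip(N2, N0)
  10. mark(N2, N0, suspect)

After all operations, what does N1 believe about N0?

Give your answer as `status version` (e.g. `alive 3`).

Answer: dead 2

Derivation:
Op 1: N1 marks N0=alive -> (alive,v1)
Op 2: gossip N1<->N2 -> N1.N0=(alive,v1) N1.N1=(alive,v0) N1.N2=(alive,v0) | N2.N0=(alive,v1) N2.N1=(alive,v0) N2.N2=(alive,v0)
Op 3: gossip N2<->N1 -> N2.N0=(alive,v1) N2.N1=(alive,v0) N2.N2=(alive,v0) | N1.N0=(alive,v1) N1.N1=(alive,v0) N1.N2=(alive,v0)
Op 4: N1 marks N1=dead -> (dead,v1)
Op 5: gossip N1<->N0 -> N1.N0=(alive,v1) N1.N1=(dead,v1) N1.N2=(alive,v0) | N0.N0=(alive,v1) N0.N1=(dead,v1) N0.N2=(alive,v0)
Op 6: gossip N1<->N2 -> N1.N0=(alive,v1) N1.N1=(dead,v1) N1.N2=(alive,v0) | N2.N0=(alive,v1) N2.N1=(dead,v1) N2.N2=(alive,v0)
Op 7: gossip N0<->N1 -> N0.N0=(alive,v1) N0.N1=(dead,v1) N0.N2=(alive,v0) | N1.N0=(alive,v1) N1.N1=(dead,v1) N1.N2=(alive,v0)
Op 8: N1 marks N0=dead -> (dead,v2)
Op 9: gossip N2<->N0 -> N2.N0=(alive,v1) N2.N1=(dead,v1) N2.N2=(alive,v0) | N0.N0=(alive,v1) N0.N1=(dead,v1) N0.N2=(alive,v0)
Op 10: N2 marks N0=suspect -> (suspect,v2)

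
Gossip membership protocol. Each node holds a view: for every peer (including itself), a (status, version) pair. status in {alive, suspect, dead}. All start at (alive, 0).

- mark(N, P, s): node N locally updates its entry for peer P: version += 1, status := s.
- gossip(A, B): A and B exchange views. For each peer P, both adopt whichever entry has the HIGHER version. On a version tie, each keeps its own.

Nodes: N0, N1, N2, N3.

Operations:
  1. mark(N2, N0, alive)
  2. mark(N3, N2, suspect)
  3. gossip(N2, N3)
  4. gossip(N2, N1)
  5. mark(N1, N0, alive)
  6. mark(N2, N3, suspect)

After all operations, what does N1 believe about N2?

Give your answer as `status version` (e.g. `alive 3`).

Op 1: N2 marks N0=alive -> (alive,v1)
Op 2: N3 marks N2=suspect -> (suspect,v1)
Op 3: gossip N2<->N3 -> N2.N0=(alive,v1) N2.N1=(alive,v0) N2.N2=(suspect,v1) N2.N3=(alive,v0) | N3.N0=(alive,v1) N3.N1=(alive,v0) N3.N2=(suspect,v1) N3.N3=(alive,v0)
Op 4: gossip N2<->N1 -> N2.N0=(alive,v1) N2.N1=(alive,v0) N2.N2=(suspect,v1) N2.N3=(alive,v0) | N1.N0=(alive,v1) N1.N1=(alive,v0) N1.N2=(suspect,v1) N1.N3=(alive,v0)
Op 5: N1 marks N0=alive -> (alive,v2)
Op 6: N2 marks N3=suspect -> (suspect,v1)

Answer: suspect 1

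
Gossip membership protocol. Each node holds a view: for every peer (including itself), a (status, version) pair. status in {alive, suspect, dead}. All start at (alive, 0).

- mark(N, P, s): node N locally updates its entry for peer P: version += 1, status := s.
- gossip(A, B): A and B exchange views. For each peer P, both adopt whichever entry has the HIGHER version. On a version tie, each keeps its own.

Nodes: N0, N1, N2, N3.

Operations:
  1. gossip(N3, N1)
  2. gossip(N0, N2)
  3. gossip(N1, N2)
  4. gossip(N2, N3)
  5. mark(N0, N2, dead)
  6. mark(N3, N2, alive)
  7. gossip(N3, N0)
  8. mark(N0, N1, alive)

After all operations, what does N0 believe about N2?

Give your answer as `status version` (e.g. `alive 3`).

Answer: dead 1

Derivation:
Op 1: gossip N3<->N1 -> N3.N0=(alive,v0) N3.N1=(alive,v0) N3.N2=(alive,v0) N3.N3=(alive,v0) | N1.N0=(alive,v0) N1.N1=(alive,v0) N1.N2=(alive,v0) N1.N3=(alive,v0)
Op 2: gossip N0<->N2 -> N0.N0=(alive,v0) N0.N1=(alive,v0) N0.N2=(alive,v0) N0.N3=(alive,v0) | N2.N0=(alive,v0) N2.N1=(alive,v0) N2.N2=(alive,v0) N2.N3=(alive,v0)
Op 3: gossip N1<->N2 -> N1.N0=(alive,v0) N1.N1=(alive,v0) N1.N2=(alive,v0) N1.N3=(alive,v0) | N2.N0=(alive,v0) N2.N1=(alive,v0) N2.N2=(alive,v0) N2.N3=(alive,v0)
Op 4: gossip N2<->N3 -> N2.N0=(alive,v0) N2.N1=(alive,v0) N2.N2=(alive,v0) N2.N3=(alive,v0) | N3.N0=(alive,v0) N3.N1=(alive,v0) N3.N2=(alive,v0) N3.N3=(alive,v0)
Op 5: N0 marks N2=dead -> (dead,v1)
Op 6: N3 marks N2=alive -> (alive,v1)
Op 7: gossip N3<->N0 -> N3.N0=(alive,v0) N3.N1=(alive,v0) N3.N2=(alive,v1) N3.N3=(alive,v0) | N0.N0=(alive,v0) N0.N1=(alive,v0) N0.N2=(dead,v1) N0.N3=(alive,v0)
Op 8: N0 marks N1=alive -> (alive,v1)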